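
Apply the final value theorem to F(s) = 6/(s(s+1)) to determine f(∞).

f(∞) = lim_{s→0} s·6/(s(s+1)) = lim_{s→0} 6/(s+1) = 6/1 = 6

Final answer: 6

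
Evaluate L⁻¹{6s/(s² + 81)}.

This is the form c·s/(s² + a²) with a = 9, c = 6. L⁻¹ = 6·cos(9t)

Final answer: 6·cos(9t)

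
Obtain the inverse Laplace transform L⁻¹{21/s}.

L⁻¹{c/s} = c, so L⁻¹{21/s} = 21

Final answer: 21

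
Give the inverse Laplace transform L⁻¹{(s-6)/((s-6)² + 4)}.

Using frequency shift, L⁻¹{(s-6)/((s-6)² + 4)} = e^(6t)·cos(2t)

Final answer: e^(6t)·cos(2t)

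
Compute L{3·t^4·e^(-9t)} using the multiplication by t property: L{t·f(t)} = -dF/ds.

Using L{t^n·e^(at)} = n!/(s-a)^(n+1), L{t^4·e^(-9t)} = 24/(s+9)^5, so L{3·t^4·e^(-9t)} = 3·24/(s+9)^5 = 72/(s+9)^5

Final answer: 72/(s+9)^5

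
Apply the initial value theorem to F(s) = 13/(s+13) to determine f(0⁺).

f(0⁺) = lim_{s→∞} s·13/(s+13) = lim_{s→∞} 13s/(s+13) = 13

Final answer: 13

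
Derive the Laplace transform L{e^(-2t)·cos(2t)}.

L{e^(at)·cos(ωt)} = (s-a)/((s-a)² + ω²), so L{e^(-2t)·cos(2t)} = (s+2)/((s+2)² + 4)

Final answer: (s+2)/((s+2)² + 4)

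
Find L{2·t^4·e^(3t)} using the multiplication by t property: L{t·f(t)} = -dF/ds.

Using L{t^n·e^(at)} = n!/(s-a)^(n+1), L{t^4·e^(3t)} = 24/(s-3)^5, so L{2·t^4·e^(3t)} = 2·24/(s-3)^5 = 48/(s-3)^5

Final answer: 48/(s-3)^5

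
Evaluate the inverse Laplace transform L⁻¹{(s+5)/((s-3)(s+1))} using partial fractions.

Using partial fractions, f(t) = (8e^(3t) - 4e^(-t))/4

Final answer: (8e^(3t) - 4e^(-t))/4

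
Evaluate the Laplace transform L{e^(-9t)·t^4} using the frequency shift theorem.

L{e^(at)·t^n} = n!/(s-a)^(n+1), so L{e^(-9t)·t^4} = 24/(s+9)^5

Final answer: 24/(s+9)^5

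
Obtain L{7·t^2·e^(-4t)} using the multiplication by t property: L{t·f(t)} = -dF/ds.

Using L{t^n·e^(at)} = n!/(s-a)^(n+1), L{t^2·e^(-4t)} = 2/(s+4)^3, so L{7·t^2·e^(-4t)} = 7·2/(s+4)^3 = 14/(s+4)^3

Final answer: 14/(s+4)^3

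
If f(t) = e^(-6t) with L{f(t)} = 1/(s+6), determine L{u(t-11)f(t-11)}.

Time shift theorem: L{u(t-a)f(t-a)} = e^(-as)F(s). Here a=11, F(s) = 1/(s+6), so L{u(t-11)f(t-11)} = e^(-11s)·1/(s+6)

Final answer: e^(-11s)·1/(s+6)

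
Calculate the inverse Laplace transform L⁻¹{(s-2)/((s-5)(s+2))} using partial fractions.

Using partial fractions, f(t) = (3e^(5t) + 4e^(-2t))/7

Final answer: (3e^(5t) + 4e^(-2t))/7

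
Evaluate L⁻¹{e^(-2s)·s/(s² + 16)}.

L⁻¹{s/(s² + 16)} = cos(4t). By the time shift theorem, L⁻¹{e^(-as)F(s)} = u(t-a)f(t-a) with a=2, so L⁻¹{e^(-2s)·s/(s² + 16)} = u(t-2)·cos(4(t-2))

Final answer: u(t-2)·cos(4(t-2))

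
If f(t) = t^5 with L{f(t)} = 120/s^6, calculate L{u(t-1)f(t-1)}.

Time shift theorem: L{u(t-a)f(t-a)} = e^(-as)F(s). Here a=1, F(s) = 120/s^6, so L{u(t-1)f(t-1)} = e^(-s)·120/s^6

Final answer: e^(-s)·120/s^6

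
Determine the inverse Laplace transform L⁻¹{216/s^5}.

L⁻¹{n!/s^(n+1)} = t^n with n=4. So L⁻¹{24/s^5} = t^4, and L⁻¹{216/s^5} = (216/24)·t^4 = 9·t^4

Final answer: 9·t^4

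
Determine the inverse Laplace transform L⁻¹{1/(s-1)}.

L⁻¹{1/(s-a)} = e^(at), so L⁻¹{1/(s-1)} = e^t

Final answer: e^t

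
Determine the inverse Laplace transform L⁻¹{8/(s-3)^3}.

L⁻¹{n!/(s-a)^(n+1)} = t^n·e^(at) with n=2, a=3. So L⁻¹{2/(s-3)^3} = t^2·e^(3t), and L⁻¹{8/(s-3)^3} = (8/2)·t^2·e^(3t) = 4·t^2·e^(3t)

Final answer: 4·t^2·e^(3t)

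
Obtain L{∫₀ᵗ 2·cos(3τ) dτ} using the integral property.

L{∫₀ᵗ f(τ)dτ} = F(s)/s with F(s) = 2s/(s² + 9), so the result is (2s/(s² + 9))/s = 2/(s² + 9)

Final answer: 2/(s² + 9)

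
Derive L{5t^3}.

L{t^n} = n!/s^(n+1). So L{5t^3} = 5·3!/s^4 = 30/s^4

Final answer: 30/s^4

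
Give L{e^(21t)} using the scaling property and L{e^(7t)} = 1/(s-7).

Using L{f(at)} = (1/a)F(s/a) with a=3 and f(t) = e^(7t): L{e^(21t)} = (1/3) · 1/((s/3)-7) = (1/3) · 3/(s-21) = 1/(s-21)

Final answer: 1/(s-21)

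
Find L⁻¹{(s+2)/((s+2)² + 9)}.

Using frequency shift: L⁻¹{(s-a)/((s-a)² + b²)} = e^(at)cos(bt). Here a=-2, b=3

Final answer: e^(-2t)·cos(3t)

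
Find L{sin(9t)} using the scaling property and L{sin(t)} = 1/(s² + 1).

Using L{f(at)} = (1/a)F(s/a) with a=9: L{sin(9t)} = (1/9) · 1/((s/9)² + 1) = (1/9) · 1·81/(s² + 81) = 9/(s² + 81)

Final answer: 9/(s² + 81)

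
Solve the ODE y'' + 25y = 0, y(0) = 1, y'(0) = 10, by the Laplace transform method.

L{y''} + 25L{y} = 0. s²Y - s - 10 + 25Y = 0. Y(s² + 25) = s + 10. Y = (s + 10)/(s² + 25). Inverting: y(t) = cos(5t) + 2sin(5t)

Final answer: y(t) = cos(5t) + 2sin(5t)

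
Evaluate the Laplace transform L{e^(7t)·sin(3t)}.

L{e^(at)·sin(ωt)} = ω/((s-a)² + ω²), so L{e^(7t)·sin(3t)} = 3/((s-7)² + 9)

Final answer: 3/((s-7)² + 9)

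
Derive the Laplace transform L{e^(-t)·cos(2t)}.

L{e^(at)·cos(ωt)} = (s-a)/((s-a)² + ω²), so L{e^(-t)·cos(2t)} = (s+1)/((s+1)² + 4)

Final answer: (s+1)/((s+1)² + 4)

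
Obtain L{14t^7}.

L{t^n} = n!/s^(n+1). So L{14t^7} = 14·7!/s^8 = 70560/s^8

Final answer: 70560/s^8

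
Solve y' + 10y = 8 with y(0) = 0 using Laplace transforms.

sY + 10Y = 8/s. Y = 8/(s(s+10)). Partial fractions: Y = 4/5/s - 4/5/(s+10)

Final answer: y(t) = 4/5(1 - e^(-10t))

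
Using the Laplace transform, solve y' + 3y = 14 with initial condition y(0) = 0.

sY + 3Y = 14/s. Y = 14/(s(s+3)). Partial fractions: Y = 14/3/s - 14/3/(s+3)

Final answer: y(t) = 14/3(1 - e^(-3t))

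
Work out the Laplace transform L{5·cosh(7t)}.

L{cosh(ωt)} = s/(s² - ω²), so L{cosh(7t)} = s/(s² - 49). Then L{5·cosh(7t)} = 5·s/(s² - 49) = 5s/(s² - 49)

Final answer: 5s/(s² - 49)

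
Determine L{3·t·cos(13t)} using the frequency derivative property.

L{cos(13t)} = s/(s² + 169). Derivative: d/ds[s/(s² + 169)] = [(s² + 169) - s·2s]/(s² + 169)² = (169 - s²)/(s² + 169)². So L{t·cos(13t)} = -F'(s) = (s² - 169)/(s² + 169)². Then L{3·t·cos(13t)} = 3·(s² - 169)/(s² + 169)²

Final answer: 3·(s² - 169)/(s² + 169)²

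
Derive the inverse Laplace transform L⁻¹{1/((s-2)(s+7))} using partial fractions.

Decompose: A/(s-2) + B/(s+7). A = 1/9, B = -1/9. f(t) = (e^(2t) - e^(-7t))/9

Final answer: (e^(2t) - e^(-7t))/9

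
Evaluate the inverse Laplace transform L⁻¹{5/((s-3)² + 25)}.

Using frequency shift, L⁻¹{5/((s-3)² + 25)} = e^(3t)·sin(5t)

Final answer: e^(3t)·sin(5t)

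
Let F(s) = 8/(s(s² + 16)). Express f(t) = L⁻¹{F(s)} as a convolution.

8/(s(s² + 16)) = (1/s)·(8/(s² + 16)) = L{1}·L{2·sin(4t)}. So f(t) = 1*(2·sin(4t)) = ∫₀ᵗ 2·sin(4τ) dτ

Final answer: ∫₀ᵗ 2·sin(4τ) dτ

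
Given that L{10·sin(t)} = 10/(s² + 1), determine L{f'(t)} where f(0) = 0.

L{f'(t)} = s·F(s) - f(0) = s·10/(s² + 1) - 0 = 10s/(s² + 1)

Final answer: 10s/(s² + 1)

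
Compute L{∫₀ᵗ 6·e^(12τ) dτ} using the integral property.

L{∫₀ᵗ f(τ)dτ} = F(s)/s with F(s) = 6/(s-12), so L{∫₀ᵗ 6·e^(12τ) dτ} = 6/(s(s-12))

Final answer: 6/(s(s-12))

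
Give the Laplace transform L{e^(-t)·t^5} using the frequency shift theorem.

L{e^(at)·t^n} = n!/(s-a)^(n+1), so L{e^(-t)·t^5} = 120/(s+1)^6

Final answer: 120/(s+1)^6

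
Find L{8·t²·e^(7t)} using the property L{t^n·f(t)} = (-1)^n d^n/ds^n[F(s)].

L{e^(7t)} = 1/(s-7). d/ds[1/(s-7)] = -1/(s-7)². d²/ds²[1/(s-7)] = 2/(s-7)³. So L{t²·e^(7t)} = (-1)² · 2/(s-7)³ = 2/(s-7)³. Then L{8·t²·e^(7t)} = 8·2/(s-7)³ = 16/(s-7)³

Final answer: 16/(s-7)³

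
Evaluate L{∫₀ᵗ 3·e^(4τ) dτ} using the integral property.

L{∫₀ᵗ f(τ)dτ} = F(s)/s with F(s) = 3/(s-4), so L{∫₀ᵗ 3·e^(4τ) dτ} = 3/(s(s-4))

Final answer: 3/(s(s-4))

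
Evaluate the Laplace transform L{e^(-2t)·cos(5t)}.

L{e^(at)·cos(ωt)} = (s-a)/((s-a)² + ω²), so L{e^(-2t)·cos(5t)} = (s+2)/((s+2)² + 25)

Final answer: (s+2)/((s+2)² + 25)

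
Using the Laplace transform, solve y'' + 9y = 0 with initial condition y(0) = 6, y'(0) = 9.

L{y''} + 9L{y} = 0. s²Y - 6s - 9 + 9Y = 0. Y(s² + 9) = 6s + 9. Y = (6s + 9)/(s² + 9). Inverting: y(t) = 6cos(3t) + 3sin(3t)

Final answer: y(t) = 6cos(3t) + 3sin(3t)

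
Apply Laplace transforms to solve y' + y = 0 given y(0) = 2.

L{y'} + L{y} = 0. sY - 2 + Y = 0. Y(s+1) = 2. Y = 2/(s+1)

Final answer: y(t) = 2e^(-t)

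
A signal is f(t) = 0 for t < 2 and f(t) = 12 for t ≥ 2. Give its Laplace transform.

f(t) = 12·u(t-2). L{u(t-2)} = e^(-2s)/s, so L{f(t)} = 12·e^(-2s)/s

Final answer: 12·e^(-2s)/s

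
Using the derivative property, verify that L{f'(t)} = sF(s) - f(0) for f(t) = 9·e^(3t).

f'(t) = 27e^(3t). Direct: L{f'(t)} = 27/(s-3). Property: s·9/(s-3) - 9 = (9s - 9(s-3))/(s-3) = 27/(s-3). ✓

Final answer: 27/(s-3)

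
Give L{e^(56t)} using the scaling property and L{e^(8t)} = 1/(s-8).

Using L{f(at)} = (1/a)F(s/a) with a=7 and f(t) = e^(8t): L{e^(56t)} = (1/7) · 1/((s/7)-8) = (1/7) · 7/(s-56) = 1/(s-56)

Final answer: 1/(s-56)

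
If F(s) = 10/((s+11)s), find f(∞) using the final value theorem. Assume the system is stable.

f(∞) = lim_{s→0} sF(s) = lim_{s→0} 10/(s+11) = 10/11

Final answer: 10/11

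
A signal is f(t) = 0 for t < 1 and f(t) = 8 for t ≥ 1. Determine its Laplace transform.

f(t) = 8·u(t-1). L{u(t-1)} = e^(-s)/s, so L{f(t)} = 8·e^(-s)/s

Final answer: 8·e^(-s)/s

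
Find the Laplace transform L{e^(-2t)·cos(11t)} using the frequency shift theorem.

Frequency shift: L{e^(at)f(t)} = F(s-a). L{e^(-2t)·cos(11t)} = (s+2)/((s+2)² + 121)

Final answer: (s+2)/((s+2)² + 121)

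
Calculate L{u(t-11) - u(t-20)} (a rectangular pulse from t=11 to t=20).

L{u(t-a)} = e^(-as)/s. L{u(t-11) - u(t-20)} = (e^(-11s) - e^(-20s))/s

Final answer: (e^(-11s) - e^(-20s))/s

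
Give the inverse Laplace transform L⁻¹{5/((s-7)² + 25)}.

Using frequency shift, L⁻¹{5/((s-7)² + 25)} = e^(7t)·sin(5t)

Final answer: e^(7t)·sin(5t)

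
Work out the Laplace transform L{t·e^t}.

L{t^n·e^(at)} = n!/(s-a)^(n+1), so L{t·e^t} = 1/(s-1)^2

Final answer: 1/(s-1)^2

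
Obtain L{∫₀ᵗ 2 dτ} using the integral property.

L{∫₀ᵗ f(τ)dτ} = F(s)/s with f(t) = 2. F(s) = 2/s, so L{∫₀ᵗ 2 dτ} = (2/s)/s = 2/s². (Check: ∫₀ᵗ 2 dτ = 2t.)

Final answer: 2/s²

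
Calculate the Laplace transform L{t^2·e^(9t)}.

L{t^n·e^(at)} = n!/(s-a)^(n+1), so L{t^2·e^(9t)} = 2/(s-9)^3

Final answer: 2/(s-9)^3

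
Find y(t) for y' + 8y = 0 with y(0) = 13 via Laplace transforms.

L{y'} + 8L{y} = 0. sY - 13 + 8Y = 0. Y(s+8) = 13. Y = 13/(s+8)

Final answer: y(t) = 13e^(-8t)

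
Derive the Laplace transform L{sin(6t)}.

L{sin(ωt)} = ω/(s² + ω²), so L{sin(6t)} = 6/(s² + 36)

Final answer: 6/(s² + 36)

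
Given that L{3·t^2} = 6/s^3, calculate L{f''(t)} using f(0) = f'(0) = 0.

L{f''(t)} = s²F(s) - sf(0) - f'(0) = s²·6/s^3 - 0 - 0 = 6/s

Final answer: 6/s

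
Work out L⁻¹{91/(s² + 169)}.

This is the form c·a/(s² + a²) with a = 13, c = 7. L⁻¹ = 7·sin(13t)

Final answer: 7·sin(13t)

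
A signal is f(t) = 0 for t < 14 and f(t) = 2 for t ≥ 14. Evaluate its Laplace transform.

f(t) = 2·u(t-14). L{u(t-14)} = e^(-14s)/s, so L{f(t)} = 2·e^(-14s)/s

Final answer: 2·e^(-14s)/s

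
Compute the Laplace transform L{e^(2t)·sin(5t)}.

L{e^(at)·sin(ωt)} = ω/((s-a)² + ω²), so L{e^(2t)·sin(5t)} = 5/((s-2)² + 25)

Final answer: 5/((s-2)² + 25)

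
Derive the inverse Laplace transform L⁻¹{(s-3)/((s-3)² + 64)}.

Using frequency shift, L⁻¹{(s-3)/((s-3)² + 64)} = e^(3t)·cos(8t)

Final answer: e^(3t)·cos(8t)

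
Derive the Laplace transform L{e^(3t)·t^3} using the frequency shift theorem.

L{e^(at)·t^n} = n!/(s-a)^(n+1), so L{e^(3t)·t^3} = 6/(s-3)^4

Final answer: 6/(s-3)^4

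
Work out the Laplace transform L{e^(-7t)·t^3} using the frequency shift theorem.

L{e^(at)·t^n} = n!/(s-a)^(n+1), so L{e^(-7t)·t^3} = 6/(s+7)^4

Final answer: 6/(s+7)^4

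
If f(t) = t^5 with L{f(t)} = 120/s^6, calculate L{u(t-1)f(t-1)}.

Time shift theorem: L{u(t-a)f(t-a)} = e^(-as)F(s). Here a=1, F(s) = 120/s^6, so L{u(t-1)f(t-1)} = e^(-s)·120/s^6

Final answer: e^(-s)·120/s^6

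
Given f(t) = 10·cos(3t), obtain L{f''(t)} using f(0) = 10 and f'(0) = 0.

F(s) = 10s/(s² + 9). L{f''(t)} = s²F(s) - sf(0) - f'(0) = 10s³/(s² + 9) - 10s = (10s³ - 10s(s² + 9))/(s² + 9) = -90s/(s² + 9)

Final answer: -90s/(s² + 9)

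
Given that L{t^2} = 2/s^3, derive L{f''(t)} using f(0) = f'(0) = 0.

L{f''(t)} = s²F(s) - sf(0) - f'(0) = s²·2/s^3 - 0 - 0 = 2/s

Final answer: 2/s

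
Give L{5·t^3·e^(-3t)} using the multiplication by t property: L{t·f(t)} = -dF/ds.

Using L{t^n·e^(at)} = n!/(s-a)^(n+1), L{t^3·e^(-3t)} = 6/(s+3)^4, so L{5·t^3·e^(-3t)} = 5·6/(s+3)^4 = 30/(s+3)^4

Final answer: 30/(s+3)^4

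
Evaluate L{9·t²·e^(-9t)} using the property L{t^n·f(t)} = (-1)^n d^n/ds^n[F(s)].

L{e^(-9t)} = 1/(s+9). d/ds[1/(s+9)] = -1/(s+9)². d²/ds²[1/(s+9)] = 2/(s+9)³. So L{t²·e^(-9t)} = (-1)² · 2/(s+9)³ = 2/(s+9)³. Then L{9·t²·e^(-9t)} = 9·2/(s+9)³ = 18/(s+9)³

Final answer: 18/(s+9)³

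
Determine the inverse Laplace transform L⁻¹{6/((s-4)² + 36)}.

Using frequency shift, L⁻¹{6/((s-4)² + 36)} = e^(4t)·sin(6t)

Final answer: e^(4t)·sin(6t)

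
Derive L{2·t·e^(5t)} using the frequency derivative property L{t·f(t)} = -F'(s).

L{e^(5t)} = 1/(s-5). By frequency derivative: L{t·e^(5t)} = -d/ds[1/(s-5)] = -(-1)/(s-5)² = 1/(s-5)². Then L{2·t·e^(5t)} = 2·1/(s-5)² = 2/(s-5)²

Final answer: 2/(s-5)²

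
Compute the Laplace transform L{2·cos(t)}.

L{cos(ωt)} = s/(s² + ω²), so L{cos(t)} = s/(s² + 1). Then L{2·cos(t)} = 2·s/(s² + 1) = 2s/(s² + 1)

Final answer: 2s/(s² + 1)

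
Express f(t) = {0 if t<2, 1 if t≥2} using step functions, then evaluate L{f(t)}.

f(t) = u(t-2). L{u(t-2)} = e^(-2s)/s, so L{f(t)} = e^(-2s)/s

Final answer: e^(-2s)/s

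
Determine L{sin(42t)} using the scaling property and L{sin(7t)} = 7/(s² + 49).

Using L{f(at)} = (1/a)F(s/a) with a=6: L{sin(42t)} = (1/6) · 7/((s/6)² + 49) = (1/6) · 7·36/(s² + 1764) = 42/(s² + 1764)

Final answer: 42/(s² + 1764)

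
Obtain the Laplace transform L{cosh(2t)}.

L{cosh(ωt)} = s/(s² - ω²), so L{cosh(2t)} = s/(s² - 4)

Final answer: s/(s² - 4)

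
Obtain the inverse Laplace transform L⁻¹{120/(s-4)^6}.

L⁻¹{n!/(s-a)^(n+1)} = t^n·e^(at), so L⁻¹{120/(s-4)^6} = t^5·e^(4t)

Final answer: t^5·e^(4t)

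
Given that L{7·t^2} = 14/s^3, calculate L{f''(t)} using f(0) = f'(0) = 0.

L{f''(t)} = s²F(s) - sf(0) - f'(0) = s²·14/s^3 - 0 - 0 = 14/s

Final answer: 14/s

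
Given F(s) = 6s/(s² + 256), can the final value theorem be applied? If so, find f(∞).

The final value theorem requires all poles of sF(s) in the left half-plane. sF(s) = 6s²/(s² + 256) has poles at s = ±16i (imaginary axis). Theorem does NOT apply (oscillatory system).

Final answer: Not applicable (oscillatory)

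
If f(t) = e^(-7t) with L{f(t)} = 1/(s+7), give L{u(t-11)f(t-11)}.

Time shift theorem: L{u(t-a)f(t-a)} = e^(-as)F(s). Here a=11, F(s) = 1/(s+7), so L{u(t-11)f(t-11)} = e^(-11s)·1/(s+7)

Final answer: e^(-11s)·1/(s+7)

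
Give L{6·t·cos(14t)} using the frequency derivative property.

L{cos(14t)} = s/(s² + 196). Derivative: d/ds[s/(s² + 196)] = [(s² + 196) - s·2s]/(s² + 196)² = (196 - s²)/(s² + 196)². So L{t·cos(14t)} = -F'(s) = (s² - 196)/(s² + 196)². Then L{6·t·cos(14t)} = 6·(s² - 196)/(s² + 196)²

Final answer: 6·(s² - 196)/(s² + 196)²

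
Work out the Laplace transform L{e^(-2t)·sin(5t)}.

L{e^(at)·sin(ωt)} = ω/((s-a)² + ω²), so L{e^(-2t)·sin(5t)} = 5/((s+2)² + 25)

Final answer: 5/((s+2)² + 25)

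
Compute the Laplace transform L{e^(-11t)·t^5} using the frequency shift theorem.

L{e^(at)·t^n} = n!/(s-a)^(n+1), so L{e^(-11t)·t^5} = 120/(s+11)^6

Final answer: 120/(s+11)^6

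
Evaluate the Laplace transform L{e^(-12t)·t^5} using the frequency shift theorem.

L{e^(at)·t^n} = n!/(s-a)^(n+1), so L{e^(-12t)·t^5} = 120/(s+12)^6

Final answer: 120/(s+12)^6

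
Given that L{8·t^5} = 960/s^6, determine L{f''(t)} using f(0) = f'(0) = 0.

L{f''(t)} = s²F(s) - sf(0) - f'(0) = s²·960/s^6 - 0 - 0 = 960/s^4

Final answer: 960/s^4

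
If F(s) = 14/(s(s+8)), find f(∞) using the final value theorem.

f(∞) = lim_{s→0} s·14/(s(s+8)) = lim_{s→0} 14/(s+8) = 14/8 = 7/4

Final answer: 7/4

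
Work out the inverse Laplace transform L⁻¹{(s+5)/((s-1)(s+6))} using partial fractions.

Using partial fractions, f(t) = (6e^t + e^(-6t))/7

Final answer: (6e^t + e^(-6t))/7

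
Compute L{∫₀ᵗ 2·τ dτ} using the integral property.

L{∫₀ᵗ f(τ)dτ} = F(s)/s with f(t) = 2t. F(s) = 2/s^2, so L{∫₀ᵗ 2·τ dτ} = (2/s^2)/s = 2/s^3. (Check: ∫₀ᵗ 2·τ dτ = 2t^2/2.)

Final answer: 2/s^3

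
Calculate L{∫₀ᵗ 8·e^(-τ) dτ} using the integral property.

L{∫₀ᵗ f(τ)dτ} = F(s)/s with F(s) = 8/(s+1), so L{∫₀ᵗ 8·e^(-τ) dτ} = 8/(s(s+1))

Final answer: 8/(s(s+1))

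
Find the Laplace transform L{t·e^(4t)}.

L{t^n·e^(at)} = n!/(s-a)^(n+1), so L{t·e^(4t)} = 1/(s-4)^2

Final answer: 1/(s-4)^2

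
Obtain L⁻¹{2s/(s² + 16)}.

This is the form c·s/(s² + a²) with a = 4, c = 2. L⁻¹ = 2·cos(4t)

Final answer: 2·cos(4t)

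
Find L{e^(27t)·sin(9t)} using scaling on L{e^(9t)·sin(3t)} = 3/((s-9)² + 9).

Scaling with a=3: L{e^(27t)·sin(9t)} = (1/3) · 3/((s/3-9)² + 9). Simplifying: 9/((s-27)² + 81)

Final answer: 9/((s-27)² + 81)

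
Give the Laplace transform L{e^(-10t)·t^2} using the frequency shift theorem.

L{e^(at)·t^n} = n!/(s-a)^(n+1), so L{e^(-10t)·t^2} = 2/(s+10)^3

Final answer: 2/(s+10)^3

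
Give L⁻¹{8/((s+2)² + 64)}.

Form: b/((s-a)² + b²) → e^(at)sin(bt). With a=-2, b=8

Final answer: e^(-2t)·sin(8t)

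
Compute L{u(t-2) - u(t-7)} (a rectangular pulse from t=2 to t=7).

L{u(t-a)} = e^(-as)/s. L{u(t-2) - u(t-7)} = (e^(-2s) - e^(-7s))/s

Final answer: (e^(-2s) - e^(-7s))/s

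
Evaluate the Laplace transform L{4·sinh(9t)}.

L{sinh(ωt)} = ω/(s² - ω²), so L{sinh(9t)} = 9/(s² - 81). Then L{4·sinh(9t)} = 4·9/(s² - 81) = 36/(s² - 81)

Final answer: 36/(s² - 81)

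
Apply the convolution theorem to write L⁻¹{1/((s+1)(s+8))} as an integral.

1/((s+1)(s+8)) = (1/(s+1))·(1/(s+8)) = L{e^(-t)}·L{e^(-8t)}. So f(t) = e^(-t)*e^(-8t) = ∫₀ᵗ e^(-τ)·e^(-8(t-τ)) dτ

Final answer: ∫₀ᵗ e^(-τ)·e^(-8(t-τ)) dτ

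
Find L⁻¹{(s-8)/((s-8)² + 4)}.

Using frequency shift: L⁻¹{(s-a)/((s-a)² + b²)} = e^(at)cos(bt). Here a=8, b=2

Final answer: e^(8t)·cos(2t)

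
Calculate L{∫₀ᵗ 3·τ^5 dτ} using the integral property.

L{∫₀ᵗ f(τ)dτ} = F(s)/s with f(t) = 3t^5. F(s) = 360/s^6, so L{∫₀ᵗ 3·τ^5 dτ} = (360/s^6)/s = 360/s^7. (Check: ∫₀ᵗ 3·τ^5 dτ = 3t^6/6.)

Final answer: 360/s^7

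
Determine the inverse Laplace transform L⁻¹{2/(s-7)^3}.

L⁻¹{n!/(s-a)^(n+1)} = t^n·e^(at), so L⁻¹{2/(s-7)^3} = t^2·e^(7t)

Final answer: t^2·e^(7t)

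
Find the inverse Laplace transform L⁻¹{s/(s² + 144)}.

L⁻¹{s/(s² + 144)} = cos(12t)

Final answer: cos(12t)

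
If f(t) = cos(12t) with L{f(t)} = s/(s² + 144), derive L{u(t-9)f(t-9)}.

Time shift theorem: L{u(t-a)f(t-a)} = e^(-as)F(s). Here a=9, F(s) = s/(s² + 144), so L{u(t-9)f(t-9)} = e^(-9s)·s/(s² + 144)

Final answer: e^(-9s)·s/(s² + 144)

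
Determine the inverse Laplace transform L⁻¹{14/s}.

L⁻¹{c/s} = c, so L⁻¹{14/s} = 14

Final answer: 14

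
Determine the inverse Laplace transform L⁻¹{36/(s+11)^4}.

L⁻¹{n!/(s-a)^(n+1)} = t^n·e^(at) with n=3, a=-11. So L⁻¹{6/(s+11)^4} = t^3·e^(-11t), and L⁻¹{36/(s+11)^4} = (36/6)·t^3·e^(-11t) = 6·t^3·e^(-11t)

Final answer: 6·t^3·e^(-11t)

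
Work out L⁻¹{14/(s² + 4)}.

This is the form c·a/(s² + a²) with a = 2, c = 7. L⁻¹ = 7·sin(2t)

Final answer: 7·sin(2t)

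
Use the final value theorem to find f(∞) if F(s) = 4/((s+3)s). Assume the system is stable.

f(∞) = lim_{s→0} sF(s) = lim_{s→0} 4/(s+3) = 4/3

Final answer: 4/3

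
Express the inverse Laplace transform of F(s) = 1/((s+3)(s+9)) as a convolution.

1/((s+3)(s+9)) = (1/(s+3))·(1/(s+9)) = L{e^(-3t)}·L{e^(-9t)}. So f(t) = e^(-3t)*e^(-9t) = ∫₀ᵗ e^(-3τ)·e^(-9(t-τ)) dτ

Final answer: ∫₀ᵗ e^(-3τ)·e^(-9(t-τ)) dτ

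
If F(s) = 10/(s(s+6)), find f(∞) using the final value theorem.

f(∞) = lim_{s→0} s·10/(s(s+6)) = lim_{s→0} 10/(s+6) = 10/6 = 5/3

Final answer: 5/3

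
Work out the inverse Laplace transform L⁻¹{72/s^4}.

L⁻¹{n!/s^(n+1)} = t^n with n=3. So L⁻¹{6/s^4} = t^3, and L⁻¹{72/s^4} = (72/6)·t^3 = 12·t^3

Final answer: 12·t^3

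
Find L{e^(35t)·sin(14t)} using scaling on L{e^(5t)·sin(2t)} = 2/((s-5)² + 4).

Scaling with a=7: L{e^(35t)·sin(14t)} = (1/7) · 2/((s/7-5)² + 4). Simplifying: 14/((s-35)² + 196)

Final answer: 14/((s-35)² + 196)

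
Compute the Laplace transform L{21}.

L{21} = 21 · L{1} = 21/s

Final answer: 21/s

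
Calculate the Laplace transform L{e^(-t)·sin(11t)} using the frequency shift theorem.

Frequency shift: L{e^(at)f(t)} = F(s-a). L{e^(-t)·sin(11t)} = 11/((s+1)² + 121)

Final answer: 11/((s+1)² + 121)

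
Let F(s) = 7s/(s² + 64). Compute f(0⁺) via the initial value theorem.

f(0⁺) = lim_{s→∞} s·7s/(s² + 64) = lim_{s→∞} 7s²/(s² + 64) = 7

Final answer: 7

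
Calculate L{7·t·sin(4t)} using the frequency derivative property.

L{sin(4t)} = 4/(s² + 16). By L{t·f(t)} = -F'(s): -d/ds[4/(s² + 16)] = -(4)·(-2s)/(s² + 16)² = 8s/(s² + 16)². Then L{7·t·sin(4t)} = 7·8s/(s² + 16)² = 56s/(s² + 16)²

Final answer: 56s/(s² + 16)²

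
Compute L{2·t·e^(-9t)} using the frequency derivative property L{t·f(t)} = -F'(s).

L{e^(-9t)} = 1/(s+9). By frequency derivative: L{t·e^(-9t)} = -d/ds[1/(s+9)] = -(-1)/(s+9)² = 1/(s+9)². Then L{2·t·e^(-9t)} = 2·1/(s+9)² = 2/(s+9)²

Final answer: 2/(s+9)²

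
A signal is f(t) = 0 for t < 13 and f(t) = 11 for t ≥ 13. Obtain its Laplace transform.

f(t) = 11·u(t-13). L{u(t-13)} = e^(-13s)/s, so L{f(t)} = 11·e^(-13s)/s

Final answer: 11·e^(-13s)/s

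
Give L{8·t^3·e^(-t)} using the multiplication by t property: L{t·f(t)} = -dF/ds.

Using L{t^n·e^(at)} = n!/(s-a)^(n+1), L{t^3·e^(-t)} = 6/(s+1)^4, so L{8·t^3·e^(-t)} = 8·6/(s+1)^4 = 48/(s+1)^4

Final answer: 48/(s+1)^4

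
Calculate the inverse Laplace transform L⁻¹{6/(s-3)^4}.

L⁻¹{n!/(s-a)^(n+1)} = t^n·e^(at), so L⁻¹{6/(s-3)^4} = t^3·e^(3t)

Final answer: t^3·e^(3t)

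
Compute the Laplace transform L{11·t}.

L{t^n} = n!/s^(n+1), so L{t} = 1/s^2. Then L{11·t} = 11·1/s^2 = 11/s^2

Final answer: 11/s^2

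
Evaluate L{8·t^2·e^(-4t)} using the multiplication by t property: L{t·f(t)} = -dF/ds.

Using L{t^n·e^(at)} = n!/(s-a)^(n+1), L{t^2·e^(-4t)} = 2/(s+4)^3, so L{8·t^2·e^(-4t)} = 8·2/(s+4)^3 = 16/(s+4)^3

Final answer: 16/(s+4)^3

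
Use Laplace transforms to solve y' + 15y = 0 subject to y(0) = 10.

L{y'} + 15L{y} = 0. sY - 10 + 15Y = 0. Y(s+15) = 10. Y = 10/(s+15)

Final answer: y(t) = 10e^(-15t)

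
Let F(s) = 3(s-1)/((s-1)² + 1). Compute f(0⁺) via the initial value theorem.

f(0⁺) = lim_{s→∞} sF(s) = lim_{s→∞} 3s(s-1)/((s-1)² + 1) = 3

Final answer: 3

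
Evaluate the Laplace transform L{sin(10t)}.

L{sin(ωt)} = ω/(s² + ω²), so L{sin(10t)} = 10/(s² + 100)

Final answer: 10/(s² + 100)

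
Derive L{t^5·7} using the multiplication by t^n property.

L{7} = 7/s. d^1/ds^1[1/s] = -1/s². d^2/ds^2[1/s] = 2/s^3. d^3/ds^3[1/s] = -6/s^4. d^4/ds^4[1/s] = 24/s^5. d^5/ds^5[1/s] = -120/s^6. So L{t^5} = (-1)^{5}·-120/s^6 = 120/s^6. Then L{t^5·7} = 7·120/s^6 = 840/s^6

Final answer: 840/s^6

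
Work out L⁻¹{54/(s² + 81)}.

This is the form c·a/(s² + a²) with a = 9, c = 6. L⁻¹ = 6·sin(9t)

Final answer: 6·sin(9t)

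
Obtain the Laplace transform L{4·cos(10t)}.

L{cos(ωt)} = s/(s² + ω²), so L{cos(10t)} = s/(s² + 100). Then L{4·cos(10t)} = 4·s/(s² + 100) = 4s/(s² + 100)

Final answer: 4s/(s² + 100)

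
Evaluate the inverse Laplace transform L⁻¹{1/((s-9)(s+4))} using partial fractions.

Decompose: A/(s-9) + B/(s+4). A = 1/13, B = -1/13. f(t) = (e^(9t) - e^(-4t))/13

Final answer: (e^(9t) - e^(-4t))/13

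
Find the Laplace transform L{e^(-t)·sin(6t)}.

L{e^(at)·sin(ωt)} = ω/((s-a)² + ω²), so L{e^(-t)·sin(6t)} = 6/((s+1)² + 36)

Final answer: 6/((s+1)² + 36)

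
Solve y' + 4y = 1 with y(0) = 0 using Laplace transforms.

sY + 4Y = 1/s. Y = 1/(s(s+4)). Partial fractions: Y = 1/4/s - 1/4/(s+4)

Final answer: y(t) = 1/4(1 - e^(-4t))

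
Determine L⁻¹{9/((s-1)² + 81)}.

Form: b/((s-a)² + b²) → e^(at)sin(bt). With a=1, b=9

Final answer: e^t·sin(9t)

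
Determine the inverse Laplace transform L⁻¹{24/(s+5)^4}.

L⁻¹{n!/(s-a)^(n+1)} = t^n·e^(at) with n=3, a=-5. So L⁻¹{6/(s+5)^4} = t^3·e^(-5t), and L⁻¹{24/(s+5)^4} = (24/6)·t^3·e^(-5t) = 4·t^3·e^(-5t)

Final answer: 4·t^3·e^(-5t)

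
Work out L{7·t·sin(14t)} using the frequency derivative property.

L{sin(14t)} = 14/(s² + 196). By L{t·f(t)} = -F'(s): -d/ds[14/(s² + 196)] = -(14)·(-2s)/(s² + 196)² = 28s/(s² + 196)². Then L{7·t·sin(14t)} = 7·28s/(s² + 196)² = 196s/(s² + 196)²

Final answer: 196s/(s² + 196)²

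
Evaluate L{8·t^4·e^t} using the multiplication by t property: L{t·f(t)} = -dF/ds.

Using L{t^n·e^(at)} = n!/(s-a)^(n+1), L{t^4·e^t} = 24/(s-1)^5, so L{8·t^4·e^t} = 8·24/(s-1)^5 = 192/(s-1)^5

Final answer: 192/(s-1)^5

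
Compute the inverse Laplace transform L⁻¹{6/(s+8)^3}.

L⁻¹{n!/(s-a)^(n+1)} = t^n·e^(at) with n=2, a=-8. So L⁻¹{2/(s+8)^3} = t^2·e^(-8t), and L⁻¹{6/(s+8)^3} = (6/2)·t^2·e^(-8t) = 3·t^2·e^(-8t)

Final answer: 3·t^2·e^(-8t)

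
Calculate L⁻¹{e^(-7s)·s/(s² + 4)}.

L⁻¹{s/(s² + 4)} = cos(2t). By the time shift theorem, L⁻¹{e^(-as)F(s)} = u(t-a)f(t-a) with a=7, so L⁻¹{e^(-7s)·s/(s² + 4)} = u(t-7)·cos(2(t-7))

Final answer: u(t-7)·cos(2(t-7))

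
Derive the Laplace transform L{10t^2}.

L{10t^2} = 10 · L{t^2} = 10 · 2/s^3 = 20/s^3

Final answer: 20/s^3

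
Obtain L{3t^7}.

L{t^n} = n!/s^(n+1). So L{3t^7} = 3·7!/s^8 = 15120/s^8

Final answer: 15120/s^8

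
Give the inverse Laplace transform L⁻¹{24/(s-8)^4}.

L⁻¹{n!/(s-a)^(n+1)} = t^n·e^(at) with n=3, a=8. So L⁻¹{6/(s-8)^4} = t^3·e^(8t), and L⁻¹{24/(s-8)^4} = (24/6)·t^3·e^(8t) = 4·t^3·e^(8t)

Final answer: 4·t^3·e^(8t)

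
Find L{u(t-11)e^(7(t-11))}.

u(t-a)f(t-a) with f(t)=e^(7t). L{e^(7t)} = 1/(s-7). By time shift: e^(-11s)/(s-7)

Final answer: e^(-11s)/(s-7)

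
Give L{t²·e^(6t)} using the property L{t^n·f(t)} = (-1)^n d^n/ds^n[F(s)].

L{e^(6t)} = 1/(s-6). d/ds[1/(s-6)] = -1/(s-6)². d²/ds²[1/(s-6)] = 2/(s-6)³. So L{t²·e^(6t)} = (-1)² · 2/(s-6)³ = 2/(s-6)³

Final answer: 2/(s-6)³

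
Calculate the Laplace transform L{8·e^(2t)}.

L{e^(at)} = 1/(s-a), so L{e^(2t)} = 1/(s-2). Then L{8·e^(2t)} = 8/(s-2)

Final answer: 8/(s-2)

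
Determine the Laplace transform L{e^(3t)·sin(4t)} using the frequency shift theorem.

Frequency shift: L{e^(at)f(t)} = F(s-a). L{e^(3t)·sin(4t)} = 4/((s-3)² + 16)

Final answer: 4/((s-3)² + 16)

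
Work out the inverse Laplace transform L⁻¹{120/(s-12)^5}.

L⁻¹{n!/(s-a)^(n+1)} = t^n·e^(at) with n=4, a=12. So L⁻¹{24/(s-12)^5} = t^4·e^(12t), and L⁻¹{120/(s-12)^5} = (120/24)·t^4·e^(12t) = 5·t^4·e^(12t)

Final answer: 5·t^4·e^(12t)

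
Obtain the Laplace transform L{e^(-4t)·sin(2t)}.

L{e^(at)·sin(ωt)} = ω/((s-a)² + ω²), so L{e^(-4t)·sin(2t)} = 2/((s+4)² + 4)

Final answer: 2/((s+4)² + 4)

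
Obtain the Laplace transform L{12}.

L{12} = 12 · L{1} = 12/s

Final answer: 12/s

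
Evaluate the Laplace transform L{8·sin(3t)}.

L{sin(ωt)} = ω/(s² + ω²), so L{sin(3t)} = 3/(s² + 9). Then L{8·sin(3t)} = 8·3/(s² + 9) = 24/(s² + 9)

Final answer: 24/(s² + 9)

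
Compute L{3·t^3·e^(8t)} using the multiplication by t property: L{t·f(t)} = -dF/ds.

Using L{t^n·e^(at)} = n!/(s-a)^(n+1), L{t^3·e^(8t)} = 6/(s-8)^4, so L{3·t^3·e^(8t)} = 3·6/(s-8)^4 = 18/(s-8)^4

Final answer: 18/(s-8)^4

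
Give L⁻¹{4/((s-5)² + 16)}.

Form: b/((s-a)² + b²) → e^(at)sin(bt). With a=5, b=4

Final answer: e^(5t)·sin(4t)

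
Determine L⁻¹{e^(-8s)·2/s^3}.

L⁻¹{2/s^3} = t^2. By the time shift theorem, L⁻¹{e^(-as)F(s)} = u(t-a)f(t-a) with a=8, so L⁻¹{e^(-8s)·2/s^3} = u(t-8)·(t-8)^2

Final answer: u(t-8)·(t-8)^2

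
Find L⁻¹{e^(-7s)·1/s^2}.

L⁻¹{1/s^2} = t. By the time shift theorem, L⁻¹{e^(-as)F(s)} = u(t-a)f(t-a) with a=7, so L⁻¹{e^(-7s)·1/s^2} = u(t-7)·(t-7)

Final answer: u(t-7)·(t-7)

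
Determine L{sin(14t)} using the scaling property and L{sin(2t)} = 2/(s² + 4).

Using L{f(at)} = (1/a)F(s/a) with a=7: L{sin(14t)} = (1/7) · 2/((s/7)² + 4) = (1/7) · 2·49/(s² + 196) = 14/(s² + 196)

Final answer: 14/(s² + 196)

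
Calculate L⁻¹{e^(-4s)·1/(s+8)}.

L⁻¹{1/(s+8)} = e^(-8t). By the time shift theorem, L⁻¹{e^(-as)F(s)} = u(t-a)f(t-a) with a=4, so L⁻¹{e^(-4s)·1/(s+8)} = u(t-4)·e^(-8(t-4))

Final answer: u(t-4)·e^(-8(t-4))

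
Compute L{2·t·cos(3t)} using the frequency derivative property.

L{cos(3t)} = s/(s² + 9). Derivative: d/ds[s/(s² + 9)] = [(s² + 9) - s·2s]/(s² + 9)² = (9 - s²)/(s² + 9)². So L{t·cos(3t)} = -F'(s) = (s² - 9)/(s² + 9)². Then L{2·t·cos(3t)} = 2·(s² - 9)/(s² + 9)²

Final answer: 2·(s² - 9)/(s² + 9)²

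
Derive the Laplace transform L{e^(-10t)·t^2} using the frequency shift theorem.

L{e^(at)·t^n} = n!/(s-a)^(n+1), so L{e^(-10t)·t^2} = 2/(s+10)^3

Final answer: 2/(s+10)^3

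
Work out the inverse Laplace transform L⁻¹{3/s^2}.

L⁻¹{n!/s^(n+1)} = t^n with n=1. So L⁻¹{1/s^2} = t, and L⁻¹{3/s^2} = (3/1)·t = 3·t

Final answer: 3·t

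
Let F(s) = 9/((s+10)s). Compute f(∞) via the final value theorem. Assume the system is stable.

f(∞) = lim_{s→0} sF(s) = lim_{s→0} 9/(s+10) = 9/10

Final answer: 9/10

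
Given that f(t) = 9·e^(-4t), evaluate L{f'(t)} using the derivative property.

f(0) = 9, F(s) = 9/(s+4). L{f'(t)} = s·F(s) - f(0) = 9s/(s+4) - 9 = (9s - 9(s+4))/(s+4) = -36/(s+4)

Final answer: -36/(s+4)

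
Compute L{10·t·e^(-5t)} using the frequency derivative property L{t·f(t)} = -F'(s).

L{e^(-5t)} = 1/(s+5). By frequency derivative: L{t·e^(-5t)} = -d/ds[1/(s+5)] = -(-1)/(s+5)² = 1/(s+5)². Then L{10·t·e^(-5t)} = 10·1/(s+5)² = 10/(s+5)²

Final answer: 10/(s+5)²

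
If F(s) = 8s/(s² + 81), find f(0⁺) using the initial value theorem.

f(0⁺) = lim_{s→∞} s·8s/(s² + 81) = lim_{s→∞} 8s²/(s² + 81) = 8

Final answer: 8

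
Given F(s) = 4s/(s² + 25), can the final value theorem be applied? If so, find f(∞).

The final value theorem requires all poles of sF(s) in the left half-plane. sF(s) = 4s²/(s² + 25) has poles at s = ±5i (imaginary axis). Theorem does NOT apply (oscillatory system).

Final answer: Not applicable (oscillatory)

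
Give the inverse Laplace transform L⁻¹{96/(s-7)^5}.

L⁻¹{n!/(s-a)^(n+1)} = t^n·e^(at) with n=4, a=7. So L⁻¹{24/(s-7)^5} = t^4·e^(7t), and L⁻¹{96/(s-7)^5} = (96/24)·t^4·e^(7t) = 4·t^4·e^(7t)

Final answer: 4·t^4·e^(7t)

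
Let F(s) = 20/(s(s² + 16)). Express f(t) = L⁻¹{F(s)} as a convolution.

20/(s(s² + 16)) = (1/s)·(20/(s² + 16)) = L{1}·L{5·sin(4t)}. So f(t) = 1*(5·sin(4t)) = ∫₀ᵗ 5·sin(4τ) dτ

Final answer: ∫₀ᵗ 5·sin(4τ) dτ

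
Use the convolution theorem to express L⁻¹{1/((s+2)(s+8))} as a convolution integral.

1/((s+2)(s+8)) = (1/(s+2))·(1/(s+8)) = L{e^(-2t)}·L{e^(-8t)}. So f(t) = e^(-2t)*e^(-8t) = ∫₀ᵗ e^(-2τ)·e^(-8(t-τ)) dτ

Final answer: ∫₀ᵗ e^(-2τ)·e^(-8(t-τ)) dτ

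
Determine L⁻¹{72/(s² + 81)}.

This is the form c·a/(s² + a²) with a = 9, c = 8. L⁻¹ = 8·sin(9t)

Final answer: 8·sin(9t)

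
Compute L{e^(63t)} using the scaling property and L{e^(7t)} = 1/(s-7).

Using L{f(at)} = (1/a)F(s/a) with a=9 and f(t) = e^(7t): L{e^(63t)} = (1/9) · 1/((s/9)-7) = (1/9) · 9/(s-63) = 1/(s-63)

Final answer: 1/(s-63)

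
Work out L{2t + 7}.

L{2t + 7} = 2·L{t} + 7·L{1} = 2/s² + 7/s

Final answer: 2/s² + 7/s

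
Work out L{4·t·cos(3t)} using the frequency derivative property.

L{cos(3t)} = s/(s² + 9). Derivative: d/ds[s/(s² + 9)] = [(s² + 9) - s·2s]/(s² + 9)² = (9 - s²)/(s² + 9)². So L{t·cos(3t)} = -F'(s) = (s² - 9)/(s² + 9)². Then L{4·t·cos(3t)} = 4·(s² - 9)/(s² + 9)²

Final answer: 4·(s² - 9)/(s² + 9)²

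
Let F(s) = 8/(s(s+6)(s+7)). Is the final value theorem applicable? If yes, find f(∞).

Poles of sF(s) = 8/((s+6)(s+7)) are at s = -6 and s = -7, both in the left half-plane. Theorem applies. f(∞) = lim_{s→0} sF(s) = 8/(6·7) = 4/21

Final answer: 4/21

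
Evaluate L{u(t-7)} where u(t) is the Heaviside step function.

L{u(t-a)} = e^(-as)/s. Here a=7, so L{u(t-7)} = e^(-7s)/s

Final answer: e^(-7s)/s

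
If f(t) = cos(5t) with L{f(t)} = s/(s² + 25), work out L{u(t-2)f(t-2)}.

Time shift theorem: L{u(t-a)f(t-a)} = e^(-as)F(s). Here a=2, F(s) = s/(s² + 25), so L{u(t-2)f(t-2)} = e^(-2s)·s/(s² + 25)

Final answer: e^(-2s)·s/(s² + 25)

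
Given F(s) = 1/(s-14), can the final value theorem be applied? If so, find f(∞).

sF(s) = s/(s-14) has a pole at s = 14 in the right half-plane. Theorem does NOT apply (unstable system; f(t) = e^(14t) grows without bound).

Final answer: Not applicable (unstable)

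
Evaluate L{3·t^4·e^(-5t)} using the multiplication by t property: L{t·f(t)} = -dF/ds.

Using L{t^n·e^(at)} = n!/(s-a)^(n+1), L{t^4·e^(-5t)} = 24/(s+5)^5, so L{3·t^4·e^(-5t)} = 3·24/(s+5)^5 = 72/(s+5)^5

Final answer: 72/(s+5)^5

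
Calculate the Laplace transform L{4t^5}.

L{4t^5} = 4 · L{t^5} = 4 · 120/s^6 = 480/s^6

Final answer: 480/s^6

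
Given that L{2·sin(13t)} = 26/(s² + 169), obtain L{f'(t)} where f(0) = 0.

L{f'(t)} = s·F(s) - f(0) = s·26/(s² + 169) - 0 = 26s/(s² + 169)

Final answer: 26s/(s² + 169)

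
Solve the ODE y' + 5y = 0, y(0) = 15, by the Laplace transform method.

L{y'} + 5L{y} = 0. sY - 15 + 5Y = 0. Y(s+5) = 15. Y = 15/(s+5)

Final answer: y(t) = 15e^(-5t)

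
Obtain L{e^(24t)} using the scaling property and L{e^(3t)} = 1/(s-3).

Using L{f(at)} = (1/a)F(s/a) with a=8 and f(t) = e^(3t): L{e^(24t)} = (1/8) · 1/((s/8)-3) = (1/8) · 8/(s-24) = 1/(s-24)

Final answer: 1/(s-24)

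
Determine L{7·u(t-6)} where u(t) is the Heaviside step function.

L{u(t-a)} = e^(-as)/s. Here a=6, so L{u(t-6)} = e^(-6s)/s, and L{7·u(t-6)} = 7·e^(-6s)/s

Final answer: 7·e^(-6s)/s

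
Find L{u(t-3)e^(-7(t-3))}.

u(t-a)f(t-a) with f(t)=e^(-7t). L{e^(-7t)} = 1/(s+7). By time shift: e^(-3s)/(s+7)

Final answer: e^(-3s)/(s+7)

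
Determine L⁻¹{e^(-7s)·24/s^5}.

L⁻¹{24/s^5} = t^4. By the time shift theorem, L⁻¹{e^(-as)F(s)} = u(t-a)f(t-a) with a=7, so L⁻¹{e^(-7s)·24/s^5} = u(t-7)·(t-7)^4

Final answer: u(t-7)·(t-7)^4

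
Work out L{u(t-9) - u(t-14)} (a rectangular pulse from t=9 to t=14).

L{u(t-a)} = e^(-as)/s. L{u(t-9) - u(t-14)} = (e^(-9s) - e^(-14s))/s

Final answer: (e^(-9s) - e^(-14s))/s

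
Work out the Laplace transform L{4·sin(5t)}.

L{sin(ωt)} = ω/(s² + ω²), so L{sin(5t)} = 5/(s² + 25). Then L{4·sin(5t)} = 4·5/(s² + 25) = 20/(s² + 25)

Final answer: 20/(s² + 25)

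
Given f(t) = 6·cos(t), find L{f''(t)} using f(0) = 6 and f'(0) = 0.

F(s) = 6s/(s² + 1). L{f''(t)} = s²F(s) - sf(0) - f'(0) = 6s³/(s² + 1) - 6s = (6s³ - 6s(s² + 1))/(s² + 1) = -6s/(s² + 1)

Final answer: -6s/(s² + 1)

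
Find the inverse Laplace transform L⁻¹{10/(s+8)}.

L⁻¹{1/(s-a)} = e^(at), so L⁻¹{1/(s+8)} = e^(-8t), and L⁻¹{10/(s+8)} = 10·e^(-8t)

Final answer: 10·e^(-8t)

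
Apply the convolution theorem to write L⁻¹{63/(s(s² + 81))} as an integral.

63/(s(s² + 81)) = (1/s)·(63/(s² + 81)) = L{1}·L{7·sin(9t)}. So f(t) = 1*(7·sin(9t)) = ∫₀ᵗ 7·sin(9τ) dτ

Final answer: ∫₀ᵗ 7·sin(9τ) dτ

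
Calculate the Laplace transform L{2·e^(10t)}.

L{e^(at)} = 1/(s-a), so L{e^(10t)} = 1/(s-10). Then L{2·e^(10t)} = 2/(s-10)

Final answer: 2/(s-10)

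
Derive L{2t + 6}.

L{2t + 6} = 2·L{t} + 6·L{1} = 2/s² + 6/s

Final answer: 2/s² + 6/s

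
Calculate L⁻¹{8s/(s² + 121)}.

This is the form c·s/(s² + a²) with a = 11, c = 8. L⁻¹ = 8·cos(11t)

Final answer: 8·cos(11t)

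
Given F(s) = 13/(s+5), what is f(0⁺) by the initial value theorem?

f(0⁺) = lim_{s→∞} s·13/(s+5) = lim_{s→∞} 13s/(s+5) = 13

Final answer: 13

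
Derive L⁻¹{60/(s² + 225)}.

This is the form c·a/(s² + a²) with a = 15, c = 4. L⁻¹ = 4·sin(15t)

Final answer: 4·sin(15t)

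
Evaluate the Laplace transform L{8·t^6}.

L{t^n} = n!/s^(n+1), so L{t^6} = 720/s^7. Then L{8·t^6} = 8·720/s^7 = 5760/s^7

Final answer: 5760/s^7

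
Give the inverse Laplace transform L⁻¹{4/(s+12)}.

L⁻¹{1/(s-a)} = e^(at), so L⁻¹{1/(s+12)} = e^(-12t), and L⁻¹{4/(s+12)} = 4·e^(-12t)

Final answer: 4·e^(-12t)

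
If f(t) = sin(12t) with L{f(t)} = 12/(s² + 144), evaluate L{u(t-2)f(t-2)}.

Time shift theorem: L{u(t-a)f(t-a)} = e^(-as)F(s). Here a=2, F(s) = 12/(s² + 144), so L{u(t-2)f(t-2)} = e^(-2s)·12/(s² + 144)

Final answer: e^(-2s)·12/(s² + 144)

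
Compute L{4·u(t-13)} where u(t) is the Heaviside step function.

L{u(t-a)} = e^(-as)/s. Here a=13, so L{u(t-13)} = e^(-13s)/s, and L{4·u(t-13)} = 4·e^(-13s)/s

Final answer: 4·e^(-13s)/s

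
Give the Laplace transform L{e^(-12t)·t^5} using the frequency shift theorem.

L{e^(at)·t^n} = n!/(s-a)^(n+1), so L{e^(-12t)·t^5} = 120/(s+12)^6

Final answer: 120/(s+12)^6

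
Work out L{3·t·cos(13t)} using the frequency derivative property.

L{cos(13t)} = s/(s² + 169). Derivative: d/ds[s/(s² + 169)] = [(s² + 169) - s·2s]/(s² + 169)² = (169 - s²)/(s² + 169)². So L{t·cos(13t)} = -F'(s) = (s² - 169)/(s² + 169)². Then L{3·t·cos(13t)} = 3·(s² - 169)/(s² + 169)²

Final answer: 3·(s² - 169)/(s² + 169)²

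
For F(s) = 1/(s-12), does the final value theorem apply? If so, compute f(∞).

sF(s) = s/(s-12) has a pole at s = 12 in the right half-plane. Theorem does NOT apply (unstable system; f(t) = e^(12t) grows without bound).

Final answer: Not applicable (unstable)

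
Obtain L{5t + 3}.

L{5t + 3} = 5·L{t} + 3·L{1} = 5/s² + 3/s

Final answer: 5/s² + 3/s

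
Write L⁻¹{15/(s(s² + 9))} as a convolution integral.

15/(s(s² + 9)) = (1/s)·(15/(s² + 9)) = L{1}·L{5·sin(3t)}. So f(t) = 1*(5·sin(3t)) = ∫₀ᵗ 5·sin(3τ) dτ

Final answer: ∫₀ᵗ 5·sin(3τ) dτ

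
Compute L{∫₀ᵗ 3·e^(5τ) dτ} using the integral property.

L{∫₀ᵗ f(τ)dτ} = F(s)/s with F(s) = 3/(s-5), so L{∫₀ᵗ 3·e^(5τ) dτ} = 3/(s(s-5))

Final answer: 3/(s(s-5))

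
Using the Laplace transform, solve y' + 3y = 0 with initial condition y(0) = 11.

L{y'} + 3L{y} = 0. sY - 11 + 3Y = 0. Y(s+3) = 11. Y = 11/(s+3)

Final answer: y(t) = 11e^(-3t)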